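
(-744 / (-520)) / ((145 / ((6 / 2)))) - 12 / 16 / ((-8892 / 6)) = 43133 / 1432600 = 0.03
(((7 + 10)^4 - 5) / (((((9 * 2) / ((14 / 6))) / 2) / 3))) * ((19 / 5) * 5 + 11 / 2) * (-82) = -1174485508 / 9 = -130498389.78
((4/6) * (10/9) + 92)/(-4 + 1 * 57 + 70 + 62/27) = 0.74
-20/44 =-5/11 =-0.45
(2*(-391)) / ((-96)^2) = -391 / 4608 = -0.08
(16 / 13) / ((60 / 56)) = 224 / 195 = 1.15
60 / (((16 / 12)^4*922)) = 1215 / 59008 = 0.02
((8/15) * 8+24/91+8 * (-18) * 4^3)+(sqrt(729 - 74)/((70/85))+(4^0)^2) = -12572291/1365+17 * sqrt(655)/14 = -9179.39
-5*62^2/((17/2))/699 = -38440/11883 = -3.23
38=38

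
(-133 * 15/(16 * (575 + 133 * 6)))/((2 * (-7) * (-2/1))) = -285/87872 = -0.00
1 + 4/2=3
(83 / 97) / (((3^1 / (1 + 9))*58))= 0.05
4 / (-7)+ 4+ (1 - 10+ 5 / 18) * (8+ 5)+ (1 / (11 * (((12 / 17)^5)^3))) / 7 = -127587972674869929487 / 1186340661243150336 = -107.55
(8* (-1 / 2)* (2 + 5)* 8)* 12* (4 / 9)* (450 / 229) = -537600 / 229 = -2347.60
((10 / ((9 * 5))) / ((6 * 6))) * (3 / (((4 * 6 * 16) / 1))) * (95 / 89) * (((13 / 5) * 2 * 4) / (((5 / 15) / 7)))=1729 / 76896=0.02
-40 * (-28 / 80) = 14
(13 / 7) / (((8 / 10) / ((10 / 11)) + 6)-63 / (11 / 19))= -3575 / 196231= -0.02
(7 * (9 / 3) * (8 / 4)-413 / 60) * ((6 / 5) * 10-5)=14749 / 60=245.82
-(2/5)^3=-8/125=-0.06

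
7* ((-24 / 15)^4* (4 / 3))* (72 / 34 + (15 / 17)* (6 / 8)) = 1806336 / 10625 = 170.01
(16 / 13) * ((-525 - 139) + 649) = -240 / 13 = -18.46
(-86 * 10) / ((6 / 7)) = -3010 / 3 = -1003.33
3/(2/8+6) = 12/25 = 0.48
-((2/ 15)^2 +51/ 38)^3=-2.51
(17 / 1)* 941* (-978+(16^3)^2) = 268369479286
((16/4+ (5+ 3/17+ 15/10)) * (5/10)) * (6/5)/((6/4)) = 363/85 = 4.27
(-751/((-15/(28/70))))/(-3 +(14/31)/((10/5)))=-23281/3225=-7.22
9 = 9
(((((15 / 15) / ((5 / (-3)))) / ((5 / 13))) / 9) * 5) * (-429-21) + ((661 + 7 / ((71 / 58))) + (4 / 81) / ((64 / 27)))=3601367 / 3408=1056.74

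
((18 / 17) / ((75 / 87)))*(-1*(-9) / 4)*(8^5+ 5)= 76983777 / 850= 90569.15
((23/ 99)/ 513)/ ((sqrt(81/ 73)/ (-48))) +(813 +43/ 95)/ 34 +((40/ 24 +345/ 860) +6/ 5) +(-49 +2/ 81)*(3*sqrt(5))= -3967*sqrt(5)/ 27-368*sqrt(73)/ 152361 +22660937/ 833340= -301.36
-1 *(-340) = 340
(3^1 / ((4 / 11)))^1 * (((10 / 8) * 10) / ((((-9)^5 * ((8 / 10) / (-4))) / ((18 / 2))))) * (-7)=-9625 / 17496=-0.55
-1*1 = -1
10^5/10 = 10000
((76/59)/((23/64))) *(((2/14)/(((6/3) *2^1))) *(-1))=-1216/9499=-0.13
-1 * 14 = -14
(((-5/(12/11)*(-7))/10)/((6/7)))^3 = 52.44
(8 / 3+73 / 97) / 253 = 995 / 73623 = 0.01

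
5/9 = 0.56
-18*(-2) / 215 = 0.17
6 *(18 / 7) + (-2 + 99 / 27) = 359 / 21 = 17.10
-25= -25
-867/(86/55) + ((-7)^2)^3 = 10070129/86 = 117094.52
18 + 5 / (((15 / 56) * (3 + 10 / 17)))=4246 / 183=23.20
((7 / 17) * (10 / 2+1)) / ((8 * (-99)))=-7 / 2244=-0.00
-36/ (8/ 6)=-27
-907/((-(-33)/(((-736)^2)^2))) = -266145142669312/33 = -8065004323312.48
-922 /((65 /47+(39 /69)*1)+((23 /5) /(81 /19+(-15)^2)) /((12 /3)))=-86830935840 /183947117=-472.04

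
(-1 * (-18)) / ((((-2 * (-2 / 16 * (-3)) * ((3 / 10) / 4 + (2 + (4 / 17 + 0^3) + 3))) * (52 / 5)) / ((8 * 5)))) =-816000 / 46943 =-17.38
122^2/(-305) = -244/5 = -48.80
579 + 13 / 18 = 10435 / 18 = 579.72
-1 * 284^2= -80656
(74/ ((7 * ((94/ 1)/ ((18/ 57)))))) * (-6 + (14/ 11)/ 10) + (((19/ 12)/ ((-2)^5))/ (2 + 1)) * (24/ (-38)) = -344209/ 1737120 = -0.20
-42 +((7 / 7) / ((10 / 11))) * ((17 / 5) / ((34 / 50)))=-36.50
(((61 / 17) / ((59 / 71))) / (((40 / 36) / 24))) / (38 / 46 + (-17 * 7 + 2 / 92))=-21516408 / 27256525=-0.79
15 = 15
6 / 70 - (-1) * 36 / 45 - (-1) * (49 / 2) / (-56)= 251 / 560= 0.45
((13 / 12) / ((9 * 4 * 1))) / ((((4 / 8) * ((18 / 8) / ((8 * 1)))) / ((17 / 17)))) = 52 / 243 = 0.21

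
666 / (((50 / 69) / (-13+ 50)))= 850149 / 25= 34005.96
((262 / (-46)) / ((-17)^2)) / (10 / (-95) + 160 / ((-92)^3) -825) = 2633362 / 110248937557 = 0.00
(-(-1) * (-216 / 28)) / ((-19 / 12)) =4.87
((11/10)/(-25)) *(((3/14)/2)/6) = -0.00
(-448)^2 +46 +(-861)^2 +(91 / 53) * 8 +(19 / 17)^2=14429931032 / 15317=942085.98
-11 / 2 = -5.50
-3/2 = -1.50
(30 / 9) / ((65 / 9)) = 6 / 13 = 0.46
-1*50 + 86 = 36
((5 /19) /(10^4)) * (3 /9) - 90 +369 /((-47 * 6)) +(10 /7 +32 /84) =-3356748671 /37506000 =-89.50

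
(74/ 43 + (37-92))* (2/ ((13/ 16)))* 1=-73312/ 559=-131.15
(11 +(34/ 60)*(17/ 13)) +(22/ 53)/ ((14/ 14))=251267/ 20670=12.16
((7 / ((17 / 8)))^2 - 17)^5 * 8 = -141751324650661256 / 2015993900449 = -70313.37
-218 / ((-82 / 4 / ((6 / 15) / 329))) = 872 / 67445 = 0.01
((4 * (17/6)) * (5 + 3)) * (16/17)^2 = 4096/51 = 80.31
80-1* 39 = 41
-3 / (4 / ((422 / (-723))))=211 / 482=0.44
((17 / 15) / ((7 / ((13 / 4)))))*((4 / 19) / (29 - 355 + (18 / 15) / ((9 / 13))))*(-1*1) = 221 / 646912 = 0.00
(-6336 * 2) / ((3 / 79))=-333696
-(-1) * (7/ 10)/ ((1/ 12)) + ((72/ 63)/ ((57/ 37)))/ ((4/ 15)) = 7436/ 665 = 11.18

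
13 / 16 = 0.81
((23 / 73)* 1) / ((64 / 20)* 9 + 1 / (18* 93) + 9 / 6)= 96255 / 9256984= 0.01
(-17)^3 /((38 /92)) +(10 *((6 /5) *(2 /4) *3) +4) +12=-225352 /19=-11860.63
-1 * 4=-4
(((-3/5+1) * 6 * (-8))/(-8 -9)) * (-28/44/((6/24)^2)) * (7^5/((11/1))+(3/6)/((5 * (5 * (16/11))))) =-4517762256/257125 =-17570.30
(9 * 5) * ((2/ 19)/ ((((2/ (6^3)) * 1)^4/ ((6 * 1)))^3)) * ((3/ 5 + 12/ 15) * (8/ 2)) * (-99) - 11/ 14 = -379955367233970433377458448236753/ 266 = -1428403636217933960065633000000.00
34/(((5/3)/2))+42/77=2274/55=41.35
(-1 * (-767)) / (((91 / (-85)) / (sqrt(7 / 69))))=-5015 * sqrt(483) / 483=-228.19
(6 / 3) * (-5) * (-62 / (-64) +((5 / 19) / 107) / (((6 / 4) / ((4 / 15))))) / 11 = -2837315 / 3220272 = -0.88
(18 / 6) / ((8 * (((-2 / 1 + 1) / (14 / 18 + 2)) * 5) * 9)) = -5 / 216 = -0.02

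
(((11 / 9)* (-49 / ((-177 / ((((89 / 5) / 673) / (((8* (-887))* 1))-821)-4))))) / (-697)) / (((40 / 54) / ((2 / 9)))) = 10617967484971 / 88374297502800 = 0.12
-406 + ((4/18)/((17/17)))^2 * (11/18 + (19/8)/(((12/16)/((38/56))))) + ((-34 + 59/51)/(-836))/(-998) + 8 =-28796895926611/72378788328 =-397.86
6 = 6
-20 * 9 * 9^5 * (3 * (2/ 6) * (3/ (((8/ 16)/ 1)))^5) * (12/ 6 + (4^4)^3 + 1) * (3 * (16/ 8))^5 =-10782451906810826158080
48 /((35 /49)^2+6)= 2352 /319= 7.37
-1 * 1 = -1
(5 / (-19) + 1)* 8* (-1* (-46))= 271.16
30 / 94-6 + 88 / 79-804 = -3002209 / 3713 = -808.57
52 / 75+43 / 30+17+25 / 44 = 64993 / 3300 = 19.69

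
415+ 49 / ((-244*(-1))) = 101309 / 244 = 415.20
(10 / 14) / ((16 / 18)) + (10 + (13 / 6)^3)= 15857 / 756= 20.97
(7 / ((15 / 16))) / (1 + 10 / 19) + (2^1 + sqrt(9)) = 4303 / 435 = 9.89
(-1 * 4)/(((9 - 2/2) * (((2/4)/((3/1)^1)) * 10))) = -3/10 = -0.30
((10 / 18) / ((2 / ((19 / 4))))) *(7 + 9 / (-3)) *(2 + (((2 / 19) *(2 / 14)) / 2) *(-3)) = 1315 / 126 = 10.44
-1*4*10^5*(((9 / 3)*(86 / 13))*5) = -39692307.69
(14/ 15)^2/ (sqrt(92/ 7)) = 98 * sqrt(161)/ 5175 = 0.24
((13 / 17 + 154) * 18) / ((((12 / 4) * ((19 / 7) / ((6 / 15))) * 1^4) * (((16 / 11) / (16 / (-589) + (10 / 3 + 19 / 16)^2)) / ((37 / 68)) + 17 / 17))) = 2491447199729796 / 20590910247605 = 121.00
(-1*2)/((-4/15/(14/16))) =105/16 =6.56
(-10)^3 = -1000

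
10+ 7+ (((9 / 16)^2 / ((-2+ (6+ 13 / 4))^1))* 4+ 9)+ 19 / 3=45251 / 1392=32.51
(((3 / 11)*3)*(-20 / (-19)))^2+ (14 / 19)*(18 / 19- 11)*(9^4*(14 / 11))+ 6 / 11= -2701737330 / 43681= -61851.54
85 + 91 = 176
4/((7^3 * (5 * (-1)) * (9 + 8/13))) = -0.00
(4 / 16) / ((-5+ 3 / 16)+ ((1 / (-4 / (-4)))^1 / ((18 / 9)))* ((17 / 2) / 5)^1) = -20 / 317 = -0.06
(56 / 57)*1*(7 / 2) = 196 / 57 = 3.44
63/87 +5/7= 292/203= 1.44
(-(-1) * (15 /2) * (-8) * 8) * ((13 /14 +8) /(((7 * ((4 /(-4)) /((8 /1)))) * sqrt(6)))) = 40000 * sqrt(6) /49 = 1999.58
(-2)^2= 4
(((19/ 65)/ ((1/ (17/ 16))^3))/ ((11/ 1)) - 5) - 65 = -204911453/ 2928640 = -69.97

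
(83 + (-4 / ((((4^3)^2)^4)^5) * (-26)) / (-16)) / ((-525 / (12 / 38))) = -293296612753211798710827385123324473627362326881352747048186629414574882803 / 5874766490388127895864464189970204065126383957111433035754340619297960755200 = -0.05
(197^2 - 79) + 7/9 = 348577/9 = 38730.78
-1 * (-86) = 86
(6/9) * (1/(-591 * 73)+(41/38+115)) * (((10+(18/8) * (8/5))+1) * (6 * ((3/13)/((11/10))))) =761214940/535249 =1422.17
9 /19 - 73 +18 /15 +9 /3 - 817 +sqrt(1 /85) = -84106 /95 +sqrt(85) /85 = -885.22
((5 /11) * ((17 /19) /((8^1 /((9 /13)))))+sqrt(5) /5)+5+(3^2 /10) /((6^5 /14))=sqrt(5) /5+59119319 /11737440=5.48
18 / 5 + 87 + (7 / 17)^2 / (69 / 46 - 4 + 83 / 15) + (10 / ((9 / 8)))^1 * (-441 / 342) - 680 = -600.81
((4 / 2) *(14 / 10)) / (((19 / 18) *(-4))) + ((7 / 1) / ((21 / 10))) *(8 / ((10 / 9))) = 2217 / 95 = 23.34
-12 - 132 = -144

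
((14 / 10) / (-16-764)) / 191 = -7 / 744900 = -0.00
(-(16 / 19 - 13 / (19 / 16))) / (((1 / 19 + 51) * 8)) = 12 / 485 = 0.02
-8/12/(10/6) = -2/5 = -0.40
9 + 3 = 12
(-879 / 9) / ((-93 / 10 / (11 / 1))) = 32230 / 279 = 115.52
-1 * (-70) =70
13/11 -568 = -6235/11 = -566.82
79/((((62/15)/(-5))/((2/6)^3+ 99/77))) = -246875/1953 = -126.41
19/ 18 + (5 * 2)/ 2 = 6.06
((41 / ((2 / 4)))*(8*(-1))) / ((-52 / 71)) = 11644 / 13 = 895.69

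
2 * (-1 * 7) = -14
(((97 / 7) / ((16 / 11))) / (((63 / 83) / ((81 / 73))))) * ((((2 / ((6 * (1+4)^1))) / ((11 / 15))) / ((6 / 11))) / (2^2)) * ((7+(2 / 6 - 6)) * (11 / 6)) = 974171 / 686784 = 1.42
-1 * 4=-4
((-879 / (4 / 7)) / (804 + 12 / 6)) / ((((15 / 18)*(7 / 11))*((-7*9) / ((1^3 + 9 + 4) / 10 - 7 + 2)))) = -29007 / 141050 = -0.21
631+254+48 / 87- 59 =23970 / 29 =826.55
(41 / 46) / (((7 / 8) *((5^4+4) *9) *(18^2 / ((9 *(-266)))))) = -1558 / 1171827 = -0.00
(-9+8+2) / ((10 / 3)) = 3 / 10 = 0.30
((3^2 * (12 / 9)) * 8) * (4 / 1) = 384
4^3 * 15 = 960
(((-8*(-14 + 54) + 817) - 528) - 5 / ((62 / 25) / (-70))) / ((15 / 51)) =58038 / 155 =374.44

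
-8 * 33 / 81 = -88 / 27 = -3.26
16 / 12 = 4 / 3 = 1.33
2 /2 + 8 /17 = 25 /17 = 1.47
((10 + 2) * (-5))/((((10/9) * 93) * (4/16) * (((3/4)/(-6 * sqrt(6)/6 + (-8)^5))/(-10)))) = -31457280/31 -960 * sqrt(6)/31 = -1014826.82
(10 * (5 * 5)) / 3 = 250 / 3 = 83.33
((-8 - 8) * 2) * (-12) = 384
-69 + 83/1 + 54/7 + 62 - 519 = -435.29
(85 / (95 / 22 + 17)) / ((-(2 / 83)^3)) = -534620845 / 1876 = -284979.13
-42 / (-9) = 14 / 3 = 4.67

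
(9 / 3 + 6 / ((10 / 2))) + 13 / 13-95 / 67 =1267 / 335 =3.78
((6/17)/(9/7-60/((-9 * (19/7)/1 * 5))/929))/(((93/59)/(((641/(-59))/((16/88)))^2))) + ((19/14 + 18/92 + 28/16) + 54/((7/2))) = 555709388830479/867895550956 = 640.30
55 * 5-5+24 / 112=3783 / 14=270.21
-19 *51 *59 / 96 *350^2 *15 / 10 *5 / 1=-8754309375 / 16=-547144335.94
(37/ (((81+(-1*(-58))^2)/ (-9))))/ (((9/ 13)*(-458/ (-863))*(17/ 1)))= -31931/ 2063290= -0.02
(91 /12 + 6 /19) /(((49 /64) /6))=57632 /931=61.90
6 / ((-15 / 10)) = -4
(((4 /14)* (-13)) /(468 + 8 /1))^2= 169 /2775556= 0.00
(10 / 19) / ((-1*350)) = -1 / 665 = -0.00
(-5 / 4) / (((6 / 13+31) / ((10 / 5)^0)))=-65 / 1636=-0.04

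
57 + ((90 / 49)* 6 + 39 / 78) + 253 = 31509 / 98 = 321.52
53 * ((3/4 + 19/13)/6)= 6095/312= 19.54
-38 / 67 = -0.57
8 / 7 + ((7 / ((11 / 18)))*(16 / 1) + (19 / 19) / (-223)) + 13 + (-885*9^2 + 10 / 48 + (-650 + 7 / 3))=-29727141505 / 412104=-72135.05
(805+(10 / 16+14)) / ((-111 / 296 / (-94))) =616358 / 3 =205452.67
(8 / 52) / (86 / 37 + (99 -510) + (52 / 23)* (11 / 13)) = -1702 / 4500015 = -0.00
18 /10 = 9 /5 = 1.80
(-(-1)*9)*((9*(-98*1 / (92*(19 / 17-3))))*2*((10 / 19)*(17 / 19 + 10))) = 3036285 / 5776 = 525.67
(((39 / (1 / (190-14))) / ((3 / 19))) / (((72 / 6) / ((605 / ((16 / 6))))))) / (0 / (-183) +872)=1643785 / 1744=942.54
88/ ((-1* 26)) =-3.38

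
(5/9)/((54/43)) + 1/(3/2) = 539/486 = 1.11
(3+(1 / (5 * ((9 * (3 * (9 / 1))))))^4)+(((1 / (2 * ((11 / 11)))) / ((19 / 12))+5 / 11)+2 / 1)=2628163742253959 / 455461212380625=5.77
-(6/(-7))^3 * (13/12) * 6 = 4.09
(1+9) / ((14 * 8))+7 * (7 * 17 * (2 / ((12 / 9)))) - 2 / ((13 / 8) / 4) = 906117 / 728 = 1244.67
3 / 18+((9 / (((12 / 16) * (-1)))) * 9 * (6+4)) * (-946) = 6130081 / 6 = 1021680.17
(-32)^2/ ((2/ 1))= 512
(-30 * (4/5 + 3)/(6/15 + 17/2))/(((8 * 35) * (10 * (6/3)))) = -57/24920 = -0.00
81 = 81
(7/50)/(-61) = -7/3050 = -0.00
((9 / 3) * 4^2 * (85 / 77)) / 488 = 510 / 4697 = 0.11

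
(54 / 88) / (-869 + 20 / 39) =-1053 / 1490324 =-0.00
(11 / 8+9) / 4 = 83 / 32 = 2.59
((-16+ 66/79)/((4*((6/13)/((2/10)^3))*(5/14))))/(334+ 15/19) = -1035671/1884446250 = -0.00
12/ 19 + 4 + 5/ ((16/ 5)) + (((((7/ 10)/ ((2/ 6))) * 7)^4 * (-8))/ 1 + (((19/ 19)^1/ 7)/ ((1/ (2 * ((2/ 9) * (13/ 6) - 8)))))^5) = -1018539143133900559/ 2726292330000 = -373598.65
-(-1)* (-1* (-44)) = 44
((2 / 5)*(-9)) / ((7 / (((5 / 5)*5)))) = -18 / 7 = -2.57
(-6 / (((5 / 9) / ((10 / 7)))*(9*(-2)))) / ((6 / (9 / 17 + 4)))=11 / 17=0.65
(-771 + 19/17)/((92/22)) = -71984/391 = -184.10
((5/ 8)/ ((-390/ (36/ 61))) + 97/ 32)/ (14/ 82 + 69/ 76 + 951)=59902763/ 18820598888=0.00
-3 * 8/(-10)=12/5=2.40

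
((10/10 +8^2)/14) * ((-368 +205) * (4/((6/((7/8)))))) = -10595/24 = -441.46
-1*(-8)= 8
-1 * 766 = -766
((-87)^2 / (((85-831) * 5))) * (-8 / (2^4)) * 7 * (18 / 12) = 158949 / 14920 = 10.65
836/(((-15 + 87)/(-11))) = -2299/18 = -127.72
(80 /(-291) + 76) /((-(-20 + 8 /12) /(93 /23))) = 1024674 /64699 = 15.84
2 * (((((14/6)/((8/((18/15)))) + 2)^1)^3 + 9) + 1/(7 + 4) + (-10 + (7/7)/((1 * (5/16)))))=30.54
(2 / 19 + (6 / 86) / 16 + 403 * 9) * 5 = 237067885 / 13072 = 18135.55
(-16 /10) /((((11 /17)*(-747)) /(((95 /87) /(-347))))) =-2584 /248063013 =-0.00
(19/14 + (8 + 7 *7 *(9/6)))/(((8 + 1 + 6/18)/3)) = 1305/49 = 26.63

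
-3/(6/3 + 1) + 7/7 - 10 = -10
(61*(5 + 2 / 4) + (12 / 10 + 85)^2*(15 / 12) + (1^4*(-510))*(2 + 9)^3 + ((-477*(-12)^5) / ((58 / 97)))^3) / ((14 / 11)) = 6145676550515490187812524.00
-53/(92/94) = -2491/46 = -54.15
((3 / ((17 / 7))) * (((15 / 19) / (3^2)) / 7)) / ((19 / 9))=45 / 6137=0.01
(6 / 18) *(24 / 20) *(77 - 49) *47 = 2632 / 5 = 526.40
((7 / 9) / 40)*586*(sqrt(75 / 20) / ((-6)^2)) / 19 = 2051*sqrt(15) / 246240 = 0.03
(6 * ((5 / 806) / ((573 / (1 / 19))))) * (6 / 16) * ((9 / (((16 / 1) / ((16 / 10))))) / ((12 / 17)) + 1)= 0.00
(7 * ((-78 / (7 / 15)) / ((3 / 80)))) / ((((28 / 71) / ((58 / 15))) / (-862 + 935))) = -156319280 / 7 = -22331325.71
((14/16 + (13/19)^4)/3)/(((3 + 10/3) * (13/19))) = 1140735/13553384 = 0.08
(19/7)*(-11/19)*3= -33/7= -4.71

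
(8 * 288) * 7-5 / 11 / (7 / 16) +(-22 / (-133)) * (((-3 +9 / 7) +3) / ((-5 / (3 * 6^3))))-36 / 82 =33798235846 / 2099405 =16098.96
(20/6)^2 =100/9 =11.11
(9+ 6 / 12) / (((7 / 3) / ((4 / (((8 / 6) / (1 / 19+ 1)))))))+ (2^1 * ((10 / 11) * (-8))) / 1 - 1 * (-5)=255 / 77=3.31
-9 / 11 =-0.82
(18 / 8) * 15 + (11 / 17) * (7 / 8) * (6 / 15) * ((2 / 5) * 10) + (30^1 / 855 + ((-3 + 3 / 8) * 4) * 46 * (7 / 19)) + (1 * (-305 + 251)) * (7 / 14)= -3299569 / 19380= -170.26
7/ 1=7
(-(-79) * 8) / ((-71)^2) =632 / 5041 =0.13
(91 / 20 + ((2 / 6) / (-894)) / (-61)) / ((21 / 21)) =7443901 / 1636020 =4.55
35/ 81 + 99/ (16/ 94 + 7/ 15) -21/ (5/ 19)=13834319/ 181845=76.08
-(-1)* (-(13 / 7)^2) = -3.45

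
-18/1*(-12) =216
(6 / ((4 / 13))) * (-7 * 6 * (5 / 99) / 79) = -455 / 869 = -0.52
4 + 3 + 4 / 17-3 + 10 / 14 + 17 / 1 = 2612 / 119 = 21.95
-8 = -8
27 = 27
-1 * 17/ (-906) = 17/ 906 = 0.02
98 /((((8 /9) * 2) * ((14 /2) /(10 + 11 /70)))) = 6399 /80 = 79.99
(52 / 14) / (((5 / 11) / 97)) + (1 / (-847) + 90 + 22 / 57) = 213155009 / 241395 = 883.01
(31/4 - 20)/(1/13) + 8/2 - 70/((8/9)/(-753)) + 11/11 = 118289/2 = 59144.50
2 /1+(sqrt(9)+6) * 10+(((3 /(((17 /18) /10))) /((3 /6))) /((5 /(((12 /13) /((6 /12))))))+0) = 25516 /221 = 115.46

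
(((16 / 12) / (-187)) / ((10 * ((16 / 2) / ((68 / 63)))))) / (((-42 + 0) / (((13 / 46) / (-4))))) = -13 / 80332560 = -0.00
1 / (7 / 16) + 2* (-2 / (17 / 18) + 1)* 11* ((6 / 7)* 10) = -3544 / 17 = -208.47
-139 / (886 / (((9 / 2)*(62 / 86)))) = -0.51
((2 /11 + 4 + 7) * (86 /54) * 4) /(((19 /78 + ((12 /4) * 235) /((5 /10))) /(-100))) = -18335200 /3629967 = -5.05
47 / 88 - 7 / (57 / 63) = -12043 / 1672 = -7.20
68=68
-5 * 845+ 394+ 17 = -3814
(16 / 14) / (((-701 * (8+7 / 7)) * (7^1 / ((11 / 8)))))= -11 / 309141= -0.00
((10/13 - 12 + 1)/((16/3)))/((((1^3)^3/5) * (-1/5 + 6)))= -9975/6032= -1.65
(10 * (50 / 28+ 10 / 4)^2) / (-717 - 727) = -2250 / 17689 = -0.13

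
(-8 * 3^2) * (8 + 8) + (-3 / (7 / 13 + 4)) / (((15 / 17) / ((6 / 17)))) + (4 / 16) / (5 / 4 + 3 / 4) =-2719049 / 2360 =-1152.14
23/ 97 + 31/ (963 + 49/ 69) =0.27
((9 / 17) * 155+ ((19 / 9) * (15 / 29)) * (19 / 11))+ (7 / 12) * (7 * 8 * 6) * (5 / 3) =6680240 / 16269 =410.61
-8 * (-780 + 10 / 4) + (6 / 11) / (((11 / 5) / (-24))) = 751900 / 121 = 6214.05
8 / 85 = 0.09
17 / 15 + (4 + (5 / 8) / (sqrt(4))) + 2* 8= 5147 / 240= 21.45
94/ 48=47/ 24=1.96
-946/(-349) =946/349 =2.71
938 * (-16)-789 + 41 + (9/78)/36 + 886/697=-3426085655/217464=-15754.73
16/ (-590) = -8/ 295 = -0.03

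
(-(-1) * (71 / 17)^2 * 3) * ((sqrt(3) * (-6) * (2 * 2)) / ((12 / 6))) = -181476 * sqrt(3) / 289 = -1087.63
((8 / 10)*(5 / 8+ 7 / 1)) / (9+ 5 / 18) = 549 / 835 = 0.66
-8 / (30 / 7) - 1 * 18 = -298 / 15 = -19.87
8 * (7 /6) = 28 /3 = 9.33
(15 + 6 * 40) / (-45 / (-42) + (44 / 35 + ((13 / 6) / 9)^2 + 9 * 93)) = 26025300 / 85667789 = 0.30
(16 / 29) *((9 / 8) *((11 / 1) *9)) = 1782 / 29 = 61.45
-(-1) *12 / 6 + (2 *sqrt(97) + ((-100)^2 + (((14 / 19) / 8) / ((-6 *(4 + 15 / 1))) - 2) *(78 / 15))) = 2 *sqrt(97) + 43283593 / 4332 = 10011.29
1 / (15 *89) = 1 / 1335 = 0.00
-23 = -23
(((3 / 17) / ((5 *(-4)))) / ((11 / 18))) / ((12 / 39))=-0.05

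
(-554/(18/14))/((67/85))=-329630/603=-546.65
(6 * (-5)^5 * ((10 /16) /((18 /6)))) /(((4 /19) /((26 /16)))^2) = -953265625 /4096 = -232730.87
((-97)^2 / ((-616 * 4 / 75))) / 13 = -705675 / 32032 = -22.03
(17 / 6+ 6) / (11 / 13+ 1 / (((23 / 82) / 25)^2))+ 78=25571097773 / 327829914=78.00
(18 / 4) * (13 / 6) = 39 / 4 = 9.75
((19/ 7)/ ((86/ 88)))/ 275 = 76/ 7525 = 0.01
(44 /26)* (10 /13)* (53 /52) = 2915 /2197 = 1.33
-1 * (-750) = 750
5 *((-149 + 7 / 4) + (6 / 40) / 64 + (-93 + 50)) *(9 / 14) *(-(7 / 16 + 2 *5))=366006051 / 57344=6382.64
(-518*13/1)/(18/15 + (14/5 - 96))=3367/46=73.20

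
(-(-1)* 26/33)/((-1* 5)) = -26/165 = -0.16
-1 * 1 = -1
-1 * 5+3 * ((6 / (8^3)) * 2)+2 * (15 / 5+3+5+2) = 2697 / 128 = 21.07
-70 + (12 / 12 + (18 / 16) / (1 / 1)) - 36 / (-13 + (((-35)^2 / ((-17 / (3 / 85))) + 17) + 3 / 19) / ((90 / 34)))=-27420639 / 434824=-63.06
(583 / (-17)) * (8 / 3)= -4664 / 51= -91.45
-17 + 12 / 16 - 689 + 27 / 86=-121249 / 172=-704.94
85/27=3.15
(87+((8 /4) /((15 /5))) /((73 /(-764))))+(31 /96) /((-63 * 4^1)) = 141319337 /1766016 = 80.02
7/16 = 0.44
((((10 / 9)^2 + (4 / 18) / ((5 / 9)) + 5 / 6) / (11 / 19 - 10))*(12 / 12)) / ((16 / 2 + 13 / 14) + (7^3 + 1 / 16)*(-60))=531734 / 41764007025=0.00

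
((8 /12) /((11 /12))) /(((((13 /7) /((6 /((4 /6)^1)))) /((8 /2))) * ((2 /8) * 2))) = 4032 /143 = 28.20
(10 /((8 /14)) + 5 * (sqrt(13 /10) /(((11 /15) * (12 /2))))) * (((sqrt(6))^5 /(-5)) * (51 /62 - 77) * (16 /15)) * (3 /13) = 340056 * sqrt(6) * (sqrt(130) + 154) /22165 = 6215.82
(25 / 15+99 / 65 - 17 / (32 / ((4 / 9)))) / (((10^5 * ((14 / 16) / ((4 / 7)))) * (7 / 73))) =1009079 / 5016375000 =0.00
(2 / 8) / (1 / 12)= 3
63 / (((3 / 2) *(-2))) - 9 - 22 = -52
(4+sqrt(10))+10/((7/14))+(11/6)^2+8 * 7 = sqrt(10)+3001/36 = 86.52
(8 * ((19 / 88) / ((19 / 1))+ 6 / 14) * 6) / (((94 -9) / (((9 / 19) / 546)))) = 2439 / 11316305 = 0.00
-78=-78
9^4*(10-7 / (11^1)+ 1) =747954 / 11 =67995.82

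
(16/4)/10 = 2/5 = 0.40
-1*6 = -6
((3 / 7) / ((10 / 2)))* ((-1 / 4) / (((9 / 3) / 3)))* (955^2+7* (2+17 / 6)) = -5472353 / 280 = -19544.12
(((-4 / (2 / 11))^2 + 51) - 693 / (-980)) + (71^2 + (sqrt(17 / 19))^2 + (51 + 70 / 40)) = 3744184 / 665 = 5630.35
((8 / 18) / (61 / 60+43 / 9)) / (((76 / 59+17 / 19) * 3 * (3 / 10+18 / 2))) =896800 / 712069659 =0.00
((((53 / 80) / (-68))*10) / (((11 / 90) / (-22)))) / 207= 265 / 3128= 0.08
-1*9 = -9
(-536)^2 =287296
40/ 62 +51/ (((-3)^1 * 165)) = 2773/ 5115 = 0.54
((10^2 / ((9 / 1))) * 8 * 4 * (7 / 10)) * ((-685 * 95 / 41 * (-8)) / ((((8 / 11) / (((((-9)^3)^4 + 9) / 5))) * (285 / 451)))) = 1165256568347132800 / 3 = 388418856115710933.33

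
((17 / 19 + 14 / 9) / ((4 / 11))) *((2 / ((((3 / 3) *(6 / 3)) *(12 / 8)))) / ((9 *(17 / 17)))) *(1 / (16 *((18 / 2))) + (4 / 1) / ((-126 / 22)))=-0.35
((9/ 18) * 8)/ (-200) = -1/ 50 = -0.02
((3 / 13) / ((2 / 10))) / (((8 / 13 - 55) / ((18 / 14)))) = -135 / 4949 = -0.03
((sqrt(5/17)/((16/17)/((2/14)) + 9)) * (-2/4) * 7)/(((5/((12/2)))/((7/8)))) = -147 * sqrt(85)/10600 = -0.13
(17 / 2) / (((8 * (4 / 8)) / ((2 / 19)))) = 17 / 76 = 0.22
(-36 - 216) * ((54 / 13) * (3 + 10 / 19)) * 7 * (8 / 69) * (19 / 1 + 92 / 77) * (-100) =378066528000 / 62491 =6049935.64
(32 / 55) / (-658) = -16 / 18095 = -0.00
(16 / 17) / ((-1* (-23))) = 16 / 391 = 0.04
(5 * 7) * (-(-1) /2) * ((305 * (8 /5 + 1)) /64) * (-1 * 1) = -27755 /128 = -216.84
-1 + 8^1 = 7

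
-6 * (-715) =4290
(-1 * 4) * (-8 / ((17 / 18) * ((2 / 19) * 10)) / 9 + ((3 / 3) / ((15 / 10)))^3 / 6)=23264 / 6885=3.38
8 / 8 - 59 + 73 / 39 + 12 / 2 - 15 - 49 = -4451 / 39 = -114.13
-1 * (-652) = 652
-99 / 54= -11 / 6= -1.83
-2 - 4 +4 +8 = 6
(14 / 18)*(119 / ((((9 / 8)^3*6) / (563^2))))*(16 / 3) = 1081488084992 / 59049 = 18315095.68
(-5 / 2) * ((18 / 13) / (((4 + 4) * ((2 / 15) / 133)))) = -89775 / 208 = -431.61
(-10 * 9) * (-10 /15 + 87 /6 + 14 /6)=-1455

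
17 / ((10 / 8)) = 68 / 5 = 13.60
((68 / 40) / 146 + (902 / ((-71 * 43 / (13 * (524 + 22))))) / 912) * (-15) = 290630139 / 8469022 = 34.32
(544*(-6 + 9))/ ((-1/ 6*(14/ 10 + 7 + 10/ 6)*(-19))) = 146880/ 2869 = 51.20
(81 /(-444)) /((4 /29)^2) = -22707 /2368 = -9.59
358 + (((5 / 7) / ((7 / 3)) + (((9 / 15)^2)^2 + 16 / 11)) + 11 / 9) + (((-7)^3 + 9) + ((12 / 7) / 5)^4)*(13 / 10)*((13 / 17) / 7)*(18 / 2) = -5813903551748 / 88394315625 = -65.77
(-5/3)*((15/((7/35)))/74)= -125/74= -1.69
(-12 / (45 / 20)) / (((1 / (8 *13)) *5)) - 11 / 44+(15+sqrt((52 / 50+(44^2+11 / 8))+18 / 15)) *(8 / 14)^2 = -312479 / 2940+4 *sqrt(775846) / 245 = -91.90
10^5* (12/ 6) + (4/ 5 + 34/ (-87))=87000178/ 435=200000.41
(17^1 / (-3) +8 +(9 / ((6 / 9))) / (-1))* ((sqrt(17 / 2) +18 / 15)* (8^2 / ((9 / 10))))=-10720* sqrt(34) / 27 - 8576 / 9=-3267.99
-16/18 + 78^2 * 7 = 383284/9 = 42587.11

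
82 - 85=-3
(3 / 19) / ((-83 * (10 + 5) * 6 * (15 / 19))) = -1 / 37350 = -0.00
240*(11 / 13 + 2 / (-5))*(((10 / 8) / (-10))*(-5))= 870 / 13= 66.92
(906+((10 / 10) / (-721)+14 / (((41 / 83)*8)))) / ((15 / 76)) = 681136073 / 147805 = 4608.34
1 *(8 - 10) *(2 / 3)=-4 / 3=-1.33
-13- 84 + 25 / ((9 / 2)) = -823 / 9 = -91.44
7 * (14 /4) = 24.50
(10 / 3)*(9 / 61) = 30 / 61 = 0.49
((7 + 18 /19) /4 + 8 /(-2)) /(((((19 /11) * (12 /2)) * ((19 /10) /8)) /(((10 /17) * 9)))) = -29700 /6859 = -4.33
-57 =-57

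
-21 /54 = -7 /18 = -0.39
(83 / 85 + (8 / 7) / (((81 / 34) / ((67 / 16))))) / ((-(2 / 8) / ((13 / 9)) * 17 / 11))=-82297072 / 7373835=-11.16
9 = 9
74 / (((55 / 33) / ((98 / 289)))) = 21756 / 1445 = 15.06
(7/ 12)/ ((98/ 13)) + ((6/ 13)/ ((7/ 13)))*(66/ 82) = 755/ 984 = 0.77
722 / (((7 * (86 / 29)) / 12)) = 125628 / 301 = 417.37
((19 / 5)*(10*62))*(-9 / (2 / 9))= -95418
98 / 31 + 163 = 5151 / 31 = 166.16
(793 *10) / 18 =3965 / 9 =440.56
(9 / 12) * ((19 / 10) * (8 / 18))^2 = 361 / 675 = 0.53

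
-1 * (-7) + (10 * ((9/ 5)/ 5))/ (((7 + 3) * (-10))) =1741/ 250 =6.96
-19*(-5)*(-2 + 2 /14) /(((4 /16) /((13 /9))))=-1019.37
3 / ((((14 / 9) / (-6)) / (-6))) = 486 / 7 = 69.43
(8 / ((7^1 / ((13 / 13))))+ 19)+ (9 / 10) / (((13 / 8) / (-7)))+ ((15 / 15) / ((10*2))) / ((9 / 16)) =66973 / 4095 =16.35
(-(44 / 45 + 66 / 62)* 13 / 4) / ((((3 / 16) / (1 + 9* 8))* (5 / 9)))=-10814804 / 2325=-4651.53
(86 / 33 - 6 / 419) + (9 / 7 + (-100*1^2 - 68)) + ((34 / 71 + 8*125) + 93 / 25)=144325512242 / 171800475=840.08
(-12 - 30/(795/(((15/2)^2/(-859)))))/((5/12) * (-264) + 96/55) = 60083265/542135516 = 0.11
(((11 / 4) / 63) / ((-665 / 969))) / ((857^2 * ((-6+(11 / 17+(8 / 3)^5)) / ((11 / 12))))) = -0.00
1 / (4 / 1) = 1 / 4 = 0.25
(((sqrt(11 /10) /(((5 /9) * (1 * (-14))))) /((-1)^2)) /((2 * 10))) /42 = -3 * sqrt(110) /196000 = -0.00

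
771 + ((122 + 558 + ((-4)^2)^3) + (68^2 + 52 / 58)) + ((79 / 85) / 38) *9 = 952822169 / 93670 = 10172.12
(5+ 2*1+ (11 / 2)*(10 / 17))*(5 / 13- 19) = -42108 / 221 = -190.53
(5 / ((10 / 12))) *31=186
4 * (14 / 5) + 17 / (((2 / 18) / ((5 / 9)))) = 481 / 5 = 96.20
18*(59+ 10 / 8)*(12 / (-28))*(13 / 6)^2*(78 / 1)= -4765293 / 28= -170189.04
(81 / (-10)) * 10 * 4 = -324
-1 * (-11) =11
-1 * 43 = -43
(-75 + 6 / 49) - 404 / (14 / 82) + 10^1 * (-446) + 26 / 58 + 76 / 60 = -147061741 / 21315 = -6899.45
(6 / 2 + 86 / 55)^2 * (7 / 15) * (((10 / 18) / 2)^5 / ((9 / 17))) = 187427975 / 6173218656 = 0.03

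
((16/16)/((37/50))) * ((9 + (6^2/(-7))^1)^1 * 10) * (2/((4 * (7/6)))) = 40500/1813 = 22.34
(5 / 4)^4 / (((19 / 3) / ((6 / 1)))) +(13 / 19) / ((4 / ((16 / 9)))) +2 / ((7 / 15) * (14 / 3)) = 3.54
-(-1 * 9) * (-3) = -27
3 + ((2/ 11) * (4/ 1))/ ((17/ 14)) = 673/ 187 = 3.60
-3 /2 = -1.50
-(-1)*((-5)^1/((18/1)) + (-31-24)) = -995/18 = -55.28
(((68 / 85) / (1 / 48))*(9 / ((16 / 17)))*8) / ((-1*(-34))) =432 / 5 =86.40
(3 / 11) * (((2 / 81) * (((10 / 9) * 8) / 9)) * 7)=1120 / 24057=0.05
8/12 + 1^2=1.67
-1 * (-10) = 10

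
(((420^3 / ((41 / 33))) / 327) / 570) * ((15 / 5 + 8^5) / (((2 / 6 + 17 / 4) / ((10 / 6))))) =323725046400 / 84911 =3812521.89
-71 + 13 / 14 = -981 / 14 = -70.07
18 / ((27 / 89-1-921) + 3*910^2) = 1602 / 221020669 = 0.00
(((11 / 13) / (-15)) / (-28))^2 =121 / 29811600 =0.00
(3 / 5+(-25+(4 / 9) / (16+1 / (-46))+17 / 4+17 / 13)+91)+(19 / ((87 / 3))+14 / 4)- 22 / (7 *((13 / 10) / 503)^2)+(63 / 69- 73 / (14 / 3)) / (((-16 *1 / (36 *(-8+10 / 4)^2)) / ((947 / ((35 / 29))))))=1509065025283747 / 4772240928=316217.28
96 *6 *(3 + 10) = 7488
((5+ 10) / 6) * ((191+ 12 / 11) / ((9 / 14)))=73955 / 99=747.02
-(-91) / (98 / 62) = 403 / 7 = 57.57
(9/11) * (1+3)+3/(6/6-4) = 25/11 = 2.27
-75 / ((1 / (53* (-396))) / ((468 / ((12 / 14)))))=859458600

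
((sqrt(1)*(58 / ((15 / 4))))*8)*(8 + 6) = 1732.27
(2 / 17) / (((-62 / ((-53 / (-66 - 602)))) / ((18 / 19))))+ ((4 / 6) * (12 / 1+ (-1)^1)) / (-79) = -73688573 / 792609054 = -0.09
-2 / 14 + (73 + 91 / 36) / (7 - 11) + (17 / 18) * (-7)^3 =-345713 / 1008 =-342.97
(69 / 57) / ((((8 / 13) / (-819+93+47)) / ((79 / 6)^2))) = -1267054061 / 5472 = -231552.28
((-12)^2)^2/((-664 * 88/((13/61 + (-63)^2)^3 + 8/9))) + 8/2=-4598834366274786668/207233653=-22191542250.50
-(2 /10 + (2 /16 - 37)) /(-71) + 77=217213 /2840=76.48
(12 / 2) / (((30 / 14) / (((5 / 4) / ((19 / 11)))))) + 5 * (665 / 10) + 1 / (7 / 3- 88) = 1633435 / 4883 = 334.51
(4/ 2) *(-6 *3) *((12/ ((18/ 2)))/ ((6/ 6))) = -48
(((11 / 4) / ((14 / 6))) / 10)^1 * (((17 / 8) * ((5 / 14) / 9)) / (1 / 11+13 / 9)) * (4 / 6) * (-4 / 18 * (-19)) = 2057 / 112896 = 0.02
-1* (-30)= 30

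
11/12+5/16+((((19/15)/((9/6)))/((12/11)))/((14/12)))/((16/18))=3319/1680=1.98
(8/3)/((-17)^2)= 8/867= 0.01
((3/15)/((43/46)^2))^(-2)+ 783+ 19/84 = 75438947449/94026576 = 802.32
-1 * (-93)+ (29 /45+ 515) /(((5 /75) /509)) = 11811115 /3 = 3937038.33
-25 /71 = -0.35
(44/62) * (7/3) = 154/93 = 1.66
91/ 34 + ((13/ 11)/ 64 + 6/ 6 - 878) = -10463683/ 11968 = -874.31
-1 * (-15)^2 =-225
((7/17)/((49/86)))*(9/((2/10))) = 3870/119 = 32.52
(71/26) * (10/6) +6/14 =2719/546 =4.98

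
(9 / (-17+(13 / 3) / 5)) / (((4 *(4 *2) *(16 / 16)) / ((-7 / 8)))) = 945 / 61952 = 0.02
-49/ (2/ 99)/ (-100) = 4851/ 200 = 24.26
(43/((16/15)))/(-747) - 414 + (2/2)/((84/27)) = -11538173/27888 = -413.73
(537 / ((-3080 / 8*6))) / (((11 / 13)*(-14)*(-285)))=-2327 / 33795300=-0.00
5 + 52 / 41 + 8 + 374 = 15919 / 41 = 388.27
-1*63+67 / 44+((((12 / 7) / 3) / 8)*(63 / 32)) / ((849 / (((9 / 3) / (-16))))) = -195971939 / 3187712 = -61.48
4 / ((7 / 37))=148 / 7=21.14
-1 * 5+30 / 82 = -190 / 41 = -4.63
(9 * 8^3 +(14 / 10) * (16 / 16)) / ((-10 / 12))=-138282 / 25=-5531.28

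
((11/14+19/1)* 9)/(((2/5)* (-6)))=-4155/56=-74.20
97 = 97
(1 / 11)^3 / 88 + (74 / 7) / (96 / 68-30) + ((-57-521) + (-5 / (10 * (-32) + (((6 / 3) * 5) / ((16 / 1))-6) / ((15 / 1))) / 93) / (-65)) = -1785224955816419875 / 3086649801347112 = -578.37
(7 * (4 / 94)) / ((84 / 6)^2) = 1 / 658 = 0.00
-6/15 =-0.40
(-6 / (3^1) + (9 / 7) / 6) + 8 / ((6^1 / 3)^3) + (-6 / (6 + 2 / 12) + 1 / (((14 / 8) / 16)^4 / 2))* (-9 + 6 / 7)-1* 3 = -141527448833 / 1243718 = -113793.84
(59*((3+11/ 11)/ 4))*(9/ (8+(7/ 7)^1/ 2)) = 1062/ 17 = 62.47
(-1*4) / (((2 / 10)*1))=-20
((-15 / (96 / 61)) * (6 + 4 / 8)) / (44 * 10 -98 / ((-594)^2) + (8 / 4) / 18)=-349748685 / 2484591136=-0.14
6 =6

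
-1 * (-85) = 85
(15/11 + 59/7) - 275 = -20421/77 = -265.21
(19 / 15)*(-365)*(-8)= 11096 / 3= 3698.67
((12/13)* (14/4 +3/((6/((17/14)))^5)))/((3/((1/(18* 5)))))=976111837/81551328768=0.01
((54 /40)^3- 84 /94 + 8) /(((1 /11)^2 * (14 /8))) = 435249221 /658000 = 661.47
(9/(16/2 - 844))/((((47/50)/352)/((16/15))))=-3840/893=-4.30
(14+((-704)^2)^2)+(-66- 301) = 245635219103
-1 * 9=-9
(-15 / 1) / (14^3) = -15 / 2744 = -0.01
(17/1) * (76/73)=1292/73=17.70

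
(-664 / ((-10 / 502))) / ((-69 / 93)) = -5166584 / 115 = -44926.82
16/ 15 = 1.07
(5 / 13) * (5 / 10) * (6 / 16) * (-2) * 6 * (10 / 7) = -225 / 182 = -1.24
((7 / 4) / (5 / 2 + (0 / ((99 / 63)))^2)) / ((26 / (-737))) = -5159 / 260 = -19.84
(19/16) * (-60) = -285/4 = -71.25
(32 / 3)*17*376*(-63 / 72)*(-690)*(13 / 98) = 38224160 / 7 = 5460594.29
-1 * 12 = -12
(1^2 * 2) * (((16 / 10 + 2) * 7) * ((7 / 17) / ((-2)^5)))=-441 / 680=-0.65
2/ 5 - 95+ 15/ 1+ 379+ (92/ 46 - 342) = -203/ 5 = -40.60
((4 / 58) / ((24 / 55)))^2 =3025 / 121104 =0.02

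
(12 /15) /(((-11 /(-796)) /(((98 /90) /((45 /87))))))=4524464 /37125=121.87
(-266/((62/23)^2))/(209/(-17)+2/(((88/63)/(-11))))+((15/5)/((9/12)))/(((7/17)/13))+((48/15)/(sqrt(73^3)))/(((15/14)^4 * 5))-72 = 614656 * sqrt(73)/6744515625+713143226/12828389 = 55.59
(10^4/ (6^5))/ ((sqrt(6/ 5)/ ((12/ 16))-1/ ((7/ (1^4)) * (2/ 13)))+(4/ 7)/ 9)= 2384375/ 2968353+245000 * sqrt(30)/ 989451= 2.16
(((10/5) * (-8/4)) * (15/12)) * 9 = -45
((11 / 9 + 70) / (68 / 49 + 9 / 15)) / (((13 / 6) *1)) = 314090 / 18993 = 16.54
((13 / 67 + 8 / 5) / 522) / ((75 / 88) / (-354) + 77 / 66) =3120392 / 1057060005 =0.00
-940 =-940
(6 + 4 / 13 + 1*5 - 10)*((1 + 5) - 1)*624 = 4080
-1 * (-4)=4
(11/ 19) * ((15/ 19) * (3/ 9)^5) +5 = 146260/ 29241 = 5.00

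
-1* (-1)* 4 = 4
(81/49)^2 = 6561/2401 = 2.73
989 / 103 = 9.60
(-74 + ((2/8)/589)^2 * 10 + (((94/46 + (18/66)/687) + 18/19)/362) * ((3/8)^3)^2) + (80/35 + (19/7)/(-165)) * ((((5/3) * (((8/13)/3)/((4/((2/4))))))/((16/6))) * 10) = -57514985624104128296623/781068263203406610432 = -73.64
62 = 62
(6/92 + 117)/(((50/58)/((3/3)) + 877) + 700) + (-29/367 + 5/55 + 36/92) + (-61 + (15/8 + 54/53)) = -51907324625191/900719324296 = -57.63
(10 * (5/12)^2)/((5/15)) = 125/24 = 5.21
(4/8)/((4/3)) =3/8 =0.38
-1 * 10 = -10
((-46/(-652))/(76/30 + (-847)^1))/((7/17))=-5865/28906094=-0.00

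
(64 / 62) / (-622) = -16 / 9641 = -0.00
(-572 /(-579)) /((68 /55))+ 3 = 37394 /9843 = 3.80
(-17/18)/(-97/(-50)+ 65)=-0.01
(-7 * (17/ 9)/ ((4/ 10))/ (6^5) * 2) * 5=-0.04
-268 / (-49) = 268 / 49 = 5.47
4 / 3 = 1.33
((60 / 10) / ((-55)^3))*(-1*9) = 54 / 166375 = 0.00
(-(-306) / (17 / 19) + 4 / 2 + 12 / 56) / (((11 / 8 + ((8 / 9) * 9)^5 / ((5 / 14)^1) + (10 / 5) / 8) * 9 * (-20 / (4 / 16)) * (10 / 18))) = -4819 / 513811340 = -0.00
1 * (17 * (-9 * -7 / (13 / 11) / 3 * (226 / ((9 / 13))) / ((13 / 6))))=591668 / 13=45512.92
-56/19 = -2.95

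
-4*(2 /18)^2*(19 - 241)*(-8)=-2368 /27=-87.70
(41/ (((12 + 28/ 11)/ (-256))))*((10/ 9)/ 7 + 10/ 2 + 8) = -2991032/ 315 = -9495.34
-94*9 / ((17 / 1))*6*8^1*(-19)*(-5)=-3857760 / 17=-226927.06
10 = 10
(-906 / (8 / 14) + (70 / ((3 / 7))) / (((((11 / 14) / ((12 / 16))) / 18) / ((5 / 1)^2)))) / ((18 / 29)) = 14583317 / 132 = 110479.67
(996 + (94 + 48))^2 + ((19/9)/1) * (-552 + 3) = 1293885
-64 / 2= -32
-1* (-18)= 18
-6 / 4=-3 / 2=-1.50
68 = 68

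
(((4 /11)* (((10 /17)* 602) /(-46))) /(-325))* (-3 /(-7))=1032 /279565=0.00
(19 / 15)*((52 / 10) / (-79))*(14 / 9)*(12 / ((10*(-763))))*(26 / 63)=0.00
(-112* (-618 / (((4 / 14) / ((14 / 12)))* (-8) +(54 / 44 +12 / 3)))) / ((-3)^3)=-24871616 / 31707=-784.42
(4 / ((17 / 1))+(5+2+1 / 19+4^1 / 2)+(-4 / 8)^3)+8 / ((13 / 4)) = 390489 / 33592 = 11.62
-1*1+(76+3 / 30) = 751 / 10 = 75.10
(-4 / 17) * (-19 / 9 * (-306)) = -152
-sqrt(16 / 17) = -4 * sqrt(17) / 17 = -0.97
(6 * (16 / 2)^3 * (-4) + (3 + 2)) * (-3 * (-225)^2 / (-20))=-373096125 / 4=-93274031.25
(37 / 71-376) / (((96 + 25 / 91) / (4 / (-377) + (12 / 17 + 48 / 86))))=-64460608912 / 13186435169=-4.89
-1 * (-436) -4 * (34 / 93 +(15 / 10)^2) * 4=394.15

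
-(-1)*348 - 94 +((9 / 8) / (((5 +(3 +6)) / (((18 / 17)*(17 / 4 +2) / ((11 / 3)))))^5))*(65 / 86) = 687733842614386825317227 / 2707613230868702937088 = 254.00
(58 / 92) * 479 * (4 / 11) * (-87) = -2417034 / 253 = -9553.49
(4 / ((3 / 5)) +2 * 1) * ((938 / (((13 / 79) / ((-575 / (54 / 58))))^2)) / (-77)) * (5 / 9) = -2325362508537500 / 2814669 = -826158425.21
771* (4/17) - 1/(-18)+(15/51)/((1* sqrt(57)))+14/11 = 5* sqrt(57)/969+615103/3366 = 182.78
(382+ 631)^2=1026169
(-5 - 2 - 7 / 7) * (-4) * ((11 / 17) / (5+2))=352 / 119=2.96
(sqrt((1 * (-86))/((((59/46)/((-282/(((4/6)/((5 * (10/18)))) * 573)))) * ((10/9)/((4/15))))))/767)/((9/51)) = 34 * sqrt(1047633854)/25929969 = 0.04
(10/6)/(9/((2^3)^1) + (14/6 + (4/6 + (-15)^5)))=-40/18224901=-0.00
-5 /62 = -0.08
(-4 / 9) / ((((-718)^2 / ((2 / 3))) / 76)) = -152 / 3479787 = -0.00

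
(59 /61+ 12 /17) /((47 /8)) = 13880 /48739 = 0.28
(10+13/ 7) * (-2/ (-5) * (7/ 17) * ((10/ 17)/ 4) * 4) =332/ 289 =1.15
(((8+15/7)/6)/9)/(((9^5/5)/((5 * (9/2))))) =0.00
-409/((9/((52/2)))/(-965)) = 10261810/9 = 1140201.11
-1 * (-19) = 19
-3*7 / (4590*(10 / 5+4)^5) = -7 / 11897280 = -0.00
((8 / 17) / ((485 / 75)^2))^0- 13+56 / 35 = -52 / 5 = -10.40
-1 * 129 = -129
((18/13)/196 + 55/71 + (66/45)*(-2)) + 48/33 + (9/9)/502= -0.70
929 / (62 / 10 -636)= -4645 / 3149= -1.48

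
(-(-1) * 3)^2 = 9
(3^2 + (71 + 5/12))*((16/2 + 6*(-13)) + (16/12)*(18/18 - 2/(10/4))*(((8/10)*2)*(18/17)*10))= -537119/102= -5265.87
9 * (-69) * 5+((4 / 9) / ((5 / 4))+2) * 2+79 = -3021.29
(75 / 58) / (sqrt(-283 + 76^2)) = 0.02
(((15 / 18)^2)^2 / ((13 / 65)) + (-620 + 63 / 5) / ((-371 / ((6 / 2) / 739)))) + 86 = 157084598801 / 1776615120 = 88.42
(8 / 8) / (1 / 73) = 73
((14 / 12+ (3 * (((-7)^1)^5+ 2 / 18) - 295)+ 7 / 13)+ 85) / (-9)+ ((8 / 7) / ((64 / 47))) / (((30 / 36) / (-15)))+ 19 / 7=5613.05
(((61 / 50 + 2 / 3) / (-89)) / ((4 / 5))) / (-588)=283 / 6279840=0.00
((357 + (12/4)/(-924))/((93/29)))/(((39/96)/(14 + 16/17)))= 6479428240/1582581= 4094.22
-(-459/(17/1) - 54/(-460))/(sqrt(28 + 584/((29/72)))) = 6183 *sqrt(310735)/4928900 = 0.70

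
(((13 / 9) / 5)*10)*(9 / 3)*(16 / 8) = 52 / 3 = 17.33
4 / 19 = 0.21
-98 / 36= -49 / 18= -2.72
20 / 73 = 0.27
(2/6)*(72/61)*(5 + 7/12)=134/61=2.20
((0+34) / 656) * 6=51 / 164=0.31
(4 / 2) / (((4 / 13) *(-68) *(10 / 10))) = -0.10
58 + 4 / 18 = 524 / 9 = 58.22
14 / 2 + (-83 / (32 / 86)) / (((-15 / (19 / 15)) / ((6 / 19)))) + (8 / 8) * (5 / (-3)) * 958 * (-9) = 8629769 / 600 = 14382.95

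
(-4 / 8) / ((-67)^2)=-1 / 8978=-0.00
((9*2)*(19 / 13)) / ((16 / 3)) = 513 / 104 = 4.93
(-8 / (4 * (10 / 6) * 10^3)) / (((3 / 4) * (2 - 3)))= 0.00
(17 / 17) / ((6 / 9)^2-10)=-9 / 86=-0.10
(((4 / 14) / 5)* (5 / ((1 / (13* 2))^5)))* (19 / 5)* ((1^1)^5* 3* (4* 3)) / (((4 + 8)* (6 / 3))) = 677238432 / 35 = 19349669.49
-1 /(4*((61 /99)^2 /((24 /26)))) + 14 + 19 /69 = 45618598 /3337737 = 13.67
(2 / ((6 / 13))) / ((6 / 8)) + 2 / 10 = 269 / 45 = 5.98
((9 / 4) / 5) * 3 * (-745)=-4023 / 4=-1005.75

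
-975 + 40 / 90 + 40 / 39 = -113903 / 117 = -973.53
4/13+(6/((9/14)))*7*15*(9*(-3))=-343976/13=-26459.69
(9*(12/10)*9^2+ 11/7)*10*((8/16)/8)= 30673/56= 547.73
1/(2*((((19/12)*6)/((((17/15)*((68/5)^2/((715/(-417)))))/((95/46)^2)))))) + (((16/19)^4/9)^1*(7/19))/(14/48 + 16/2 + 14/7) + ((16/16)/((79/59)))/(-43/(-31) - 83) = -1737072073978729031/1145997966197906250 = -1.52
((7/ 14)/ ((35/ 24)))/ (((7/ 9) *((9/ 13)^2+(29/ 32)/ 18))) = 10513152/ 12631465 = 0.83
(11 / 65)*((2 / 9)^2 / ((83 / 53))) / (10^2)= 583 / 10924875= 0.00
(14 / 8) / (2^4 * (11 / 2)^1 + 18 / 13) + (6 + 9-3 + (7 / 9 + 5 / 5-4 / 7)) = 553267 / 41832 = 13.23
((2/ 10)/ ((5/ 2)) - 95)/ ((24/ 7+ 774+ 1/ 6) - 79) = -99666/ 733525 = -0.14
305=305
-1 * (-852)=852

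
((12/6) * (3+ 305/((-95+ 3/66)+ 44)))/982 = -3347/550411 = -0.01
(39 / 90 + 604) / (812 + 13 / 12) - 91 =-4403169 / 48785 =-90.26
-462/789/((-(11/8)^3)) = 7168/31823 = 0.23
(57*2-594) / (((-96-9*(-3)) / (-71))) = -11360 / 23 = -493.91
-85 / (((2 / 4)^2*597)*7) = -340 / 4179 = -0.08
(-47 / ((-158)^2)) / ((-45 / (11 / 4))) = 517 / 4493520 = 0.00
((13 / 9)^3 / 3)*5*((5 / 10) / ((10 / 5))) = 10985 / 8748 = 1.26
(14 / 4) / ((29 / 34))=119 / 29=4.10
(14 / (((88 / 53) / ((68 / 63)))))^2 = 811801 / 9801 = 82.83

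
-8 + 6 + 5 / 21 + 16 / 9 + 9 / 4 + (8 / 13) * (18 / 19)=177325 / 62244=2.85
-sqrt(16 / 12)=-2*sqrt(3) / 3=-1.15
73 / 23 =3.17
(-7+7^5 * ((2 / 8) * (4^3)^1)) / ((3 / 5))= 448175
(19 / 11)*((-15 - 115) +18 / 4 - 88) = -8113 / 22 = -368.77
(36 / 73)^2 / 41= 1296 / 218489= 0.01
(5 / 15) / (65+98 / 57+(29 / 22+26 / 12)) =209 / 44018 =0.00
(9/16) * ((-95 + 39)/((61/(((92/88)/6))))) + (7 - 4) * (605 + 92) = 11224005/5368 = 2090.91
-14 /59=-0.24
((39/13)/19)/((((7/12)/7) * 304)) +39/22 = 28257/15884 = 1.78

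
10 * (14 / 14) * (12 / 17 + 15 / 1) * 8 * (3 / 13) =64080 / 221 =289.95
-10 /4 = -5 /2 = -2.50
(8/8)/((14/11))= 11/14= 0.79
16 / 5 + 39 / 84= 3.66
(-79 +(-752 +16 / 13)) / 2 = -10787 / 26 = -414.88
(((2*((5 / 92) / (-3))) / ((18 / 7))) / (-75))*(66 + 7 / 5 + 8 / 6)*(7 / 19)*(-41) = -0.20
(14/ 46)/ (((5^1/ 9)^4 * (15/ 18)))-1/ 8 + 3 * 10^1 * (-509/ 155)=-1689938749/ 17825000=-94.81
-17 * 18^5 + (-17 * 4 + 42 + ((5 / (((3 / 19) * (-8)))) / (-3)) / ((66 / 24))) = -6360290941 / 198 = -32122681.52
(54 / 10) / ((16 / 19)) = 6.41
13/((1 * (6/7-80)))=-91/554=-0.16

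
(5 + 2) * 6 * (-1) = -42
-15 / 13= -1.15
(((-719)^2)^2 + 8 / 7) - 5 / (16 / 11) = 267248675518.71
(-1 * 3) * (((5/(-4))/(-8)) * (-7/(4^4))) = 105/8192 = 0.01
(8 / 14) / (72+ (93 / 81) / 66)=7128 / 898345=0.01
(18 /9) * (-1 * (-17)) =34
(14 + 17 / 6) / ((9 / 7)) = 707 / 54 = 13.09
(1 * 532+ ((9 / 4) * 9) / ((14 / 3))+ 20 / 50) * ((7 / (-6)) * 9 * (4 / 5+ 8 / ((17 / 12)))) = -61767957 / 1700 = -36334.09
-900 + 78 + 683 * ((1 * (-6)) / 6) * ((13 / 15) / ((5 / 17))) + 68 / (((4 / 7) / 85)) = 546032 / 75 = 7280.43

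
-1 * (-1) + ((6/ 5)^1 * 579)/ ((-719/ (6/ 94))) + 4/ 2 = 496473/ 168965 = 2.94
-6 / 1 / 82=-3 / 41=-0.07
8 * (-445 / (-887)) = 3560 / 887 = 4.01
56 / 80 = 7 / 10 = 0.70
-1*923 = -923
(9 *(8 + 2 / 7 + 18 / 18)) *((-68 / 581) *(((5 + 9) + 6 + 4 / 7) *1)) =-5728320 / 28469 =-201.21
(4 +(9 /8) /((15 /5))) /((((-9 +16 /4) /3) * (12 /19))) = -133 /32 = -4.16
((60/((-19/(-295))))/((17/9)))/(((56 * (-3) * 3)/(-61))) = 269925/4522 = 59.69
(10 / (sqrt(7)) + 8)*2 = 20*sqrt(7) / 7 + 16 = 23.56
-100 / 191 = -0.52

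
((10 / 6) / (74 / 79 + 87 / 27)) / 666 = 0.00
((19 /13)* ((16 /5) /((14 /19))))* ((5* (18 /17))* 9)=467856 /1547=302.43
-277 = -277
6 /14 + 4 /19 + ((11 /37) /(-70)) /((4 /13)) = 123083 /196840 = 0.63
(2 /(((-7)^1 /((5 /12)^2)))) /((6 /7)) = -25 /432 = -0.06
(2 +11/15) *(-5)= -13.67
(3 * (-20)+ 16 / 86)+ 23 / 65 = -166191 / 2795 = -59.46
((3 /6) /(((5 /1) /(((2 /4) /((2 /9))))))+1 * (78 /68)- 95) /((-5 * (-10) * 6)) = -63667 /204000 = -0.31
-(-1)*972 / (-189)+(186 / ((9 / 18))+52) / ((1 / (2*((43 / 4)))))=63776 / 7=9110.86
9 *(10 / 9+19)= 181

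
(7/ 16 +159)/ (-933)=-2551/ 14928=-0.17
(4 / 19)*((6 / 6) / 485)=4 / 9215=0.00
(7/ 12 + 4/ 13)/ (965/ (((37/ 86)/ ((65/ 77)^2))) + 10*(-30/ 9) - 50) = 30492847/ 51846860000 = 0.00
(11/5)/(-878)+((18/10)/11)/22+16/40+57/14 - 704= -2601059733/3718330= -699.52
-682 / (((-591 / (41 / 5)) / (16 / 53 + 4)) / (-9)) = -19126008 / 52205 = -366.36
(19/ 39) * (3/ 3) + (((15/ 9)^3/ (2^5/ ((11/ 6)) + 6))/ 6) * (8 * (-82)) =-2865323/ 135837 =-21.09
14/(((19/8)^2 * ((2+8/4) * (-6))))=-112/1083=-0.10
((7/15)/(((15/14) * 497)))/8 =7/63900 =0.00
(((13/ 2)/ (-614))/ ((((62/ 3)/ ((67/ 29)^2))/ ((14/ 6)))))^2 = 166871433001/ 4099889050701376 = 0.00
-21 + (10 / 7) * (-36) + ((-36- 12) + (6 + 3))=-780 / 7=-111.43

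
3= 3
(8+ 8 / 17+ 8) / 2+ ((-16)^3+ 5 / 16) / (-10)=1136427 / 2720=417.80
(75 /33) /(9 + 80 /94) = 1175 /5093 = 0.23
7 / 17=0.41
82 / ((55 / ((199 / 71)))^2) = 3247282 / 15249025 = 0.21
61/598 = 0.10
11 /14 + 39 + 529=7963 /14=568.79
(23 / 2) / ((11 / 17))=391 / 22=17.77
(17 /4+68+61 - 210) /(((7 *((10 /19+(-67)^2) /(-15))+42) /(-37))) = -3237315 /2340548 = -1.38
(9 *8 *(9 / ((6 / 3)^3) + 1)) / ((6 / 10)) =255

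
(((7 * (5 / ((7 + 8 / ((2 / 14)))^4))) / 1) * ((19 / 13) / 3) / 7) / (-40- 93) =-5 / 4300558353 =-0.00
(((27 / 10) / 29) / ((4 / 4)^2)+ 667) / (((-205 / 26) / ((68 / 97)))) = -171015988 / 2883325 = -59.31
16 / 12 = 1.33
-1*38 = -38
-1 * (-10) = 10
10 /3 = 3.33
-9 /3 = -3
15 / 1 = 15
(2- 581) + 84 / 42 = -577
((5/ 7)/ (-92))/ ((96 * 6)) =-5/ 370944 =-0.00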